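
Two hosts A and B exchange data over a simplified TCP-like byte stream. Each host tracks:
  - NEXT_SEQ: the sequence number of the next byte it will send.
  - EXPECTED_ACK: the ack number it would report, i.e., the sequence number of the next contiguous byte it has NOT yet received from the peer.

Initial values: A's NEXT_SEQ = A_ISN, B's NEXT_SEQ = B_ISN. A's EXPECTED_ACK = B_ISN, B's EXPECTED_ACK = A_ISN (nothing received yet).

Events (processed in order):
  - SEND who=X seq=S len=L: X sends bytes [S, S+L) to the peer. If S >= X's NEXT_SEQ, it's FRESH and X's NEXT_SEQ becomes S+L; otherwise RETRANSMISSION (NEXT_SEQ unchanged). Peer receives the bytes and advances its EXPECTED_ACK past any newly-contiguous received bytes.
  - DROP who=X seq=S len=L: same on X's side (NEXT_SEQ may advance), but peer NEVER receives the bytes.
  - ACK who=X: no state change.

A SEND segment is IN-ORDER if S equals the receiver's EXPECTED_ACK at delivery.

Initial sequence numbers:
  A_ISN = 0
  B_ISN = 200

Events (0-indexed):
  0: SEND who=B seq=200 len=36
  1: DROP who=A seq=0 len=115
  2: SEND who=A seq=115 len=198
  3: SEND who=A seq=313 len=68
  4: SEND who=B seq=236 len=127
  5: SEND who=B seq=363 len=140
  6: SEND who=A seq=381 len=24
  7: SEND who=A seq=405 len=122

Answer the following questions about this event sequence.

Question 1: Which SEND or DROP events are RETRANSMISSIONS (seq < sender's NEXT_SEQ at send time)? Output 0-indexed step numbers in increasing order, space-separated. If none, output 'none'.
Step 0: SEND seq=200 -> fresh
Step 1: DROP seq=0 -> fresh
Step 2: SEND seq=115 -> fresh
Step 3: SEND seq=313 -> fresh
Step 4: SEND seq=236 -> fresh
Step 5: SEND seq=363 -> fresh
Step 6: SEND seq=381 -> fresh
Step 7: SEND seq=405 -> fresh

Answer: none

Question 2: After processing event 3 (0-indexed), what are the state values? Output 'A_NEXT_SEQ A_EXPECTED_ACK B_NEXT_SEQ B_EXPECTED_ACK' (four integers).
After event 0: A_seq=0 A_ack=236 B_seq=236 B_ack=0
After event 1: A_seq=115 A_ack=236 B_seq=236 B_ack=0
After event 2: A_seq=313 A_ack=236 B_seq=236 B_ack=0
After event 3: A_seq=381 A_ack=236 B_seq=236 B_ack=0

381 236 236 0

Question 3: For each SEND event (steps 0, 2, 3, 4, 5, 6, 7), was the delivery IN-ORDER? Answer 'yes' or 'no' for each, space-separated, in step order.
Step 0: SEND seq=200 -> in-order
Step 2: SEND seq=115 -> out-of-order
Step 3: SEND seq=313 -> out-of-order
Step 4: SEND seq=236 -> in-order
Step 5: SEND seq=363 -> in-order
Step 6: SEND seq=381 -> out-of-order
Step 7: SEND seq=405 -> out-of-order

Answer: yes no no yes yes no no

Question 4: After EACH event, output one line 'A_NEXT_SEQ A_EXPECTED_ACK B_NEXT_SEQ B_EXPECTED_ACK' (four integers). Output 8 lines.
0 236 236 0
115 236 236 0
313 236 236 0
381 236 236 0
381 363 363 0
381 503 503 0
405 503 503 0
527 503 503 0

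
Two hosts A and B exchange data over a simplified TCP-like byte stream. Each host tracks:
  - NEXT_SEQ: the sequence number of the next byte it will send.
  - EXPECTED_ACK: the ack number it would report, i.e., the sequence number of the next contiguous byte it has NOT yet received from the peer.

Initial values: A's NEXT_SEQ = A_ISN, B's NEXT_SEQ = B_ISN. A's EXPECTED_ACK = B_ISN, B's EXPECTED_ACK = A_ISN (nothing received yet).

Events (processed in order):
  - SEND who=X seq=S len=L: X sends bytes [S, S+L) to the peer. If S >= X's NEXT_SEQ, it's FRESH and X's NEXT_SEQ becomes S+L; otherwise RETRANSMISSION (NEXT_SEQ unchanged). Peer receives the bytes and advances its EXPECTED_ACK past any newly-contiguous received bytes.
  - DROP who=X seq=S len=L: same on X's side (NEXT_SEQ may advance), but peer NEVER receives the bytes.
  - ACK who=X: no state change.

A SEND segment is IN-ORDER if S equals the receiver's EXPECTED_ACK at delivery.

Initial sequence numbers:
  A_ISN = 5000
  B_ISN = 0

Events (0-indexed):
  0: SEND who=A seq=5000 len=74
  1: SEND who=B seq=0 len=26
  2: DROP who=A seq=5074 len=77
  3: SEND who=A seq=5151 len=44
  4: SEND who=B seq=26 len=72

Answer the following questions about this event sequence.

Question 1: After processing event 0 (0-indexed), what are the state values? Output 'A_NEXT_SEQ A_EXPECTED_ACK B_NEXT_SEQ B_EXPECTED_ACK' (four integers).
After event 0: A_seq=5074 A_ack=0 B_seq=0 B_ack=5074

5074 0 0 5074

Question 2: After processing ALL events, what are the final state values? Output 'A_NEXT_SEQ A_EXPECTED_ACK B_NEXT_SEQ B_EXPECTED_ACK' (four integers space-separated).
Answer: 5195 98 98 5074

Derivation:
After event 0: A_seq=5074 A_ack=0 B_seq=0 B_ack=5074
After event 1: A_seq=5074 A_ack=26 B_seq=26 B_ack=5074
After event 2: A_seq=5151 A_ack=26 B_seq=26 B_ack=5074
After event 3: A_seq=5195 A_ack=26 B_seq=26 B_ack=5074
After event 4: A_seq=5195 A_ack=98 B_seq=98 B_ack=5074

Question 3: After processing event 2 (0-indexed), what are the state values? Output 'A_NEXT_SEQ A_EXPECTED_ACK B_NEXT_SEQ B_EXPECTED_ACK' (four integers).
After event 0: A_seq=5074 A_ack=0 B_seq=0 B_ack=5074
After event 1: A_seq=5074 A_ack=26 B_seq=26 B_ack=5074
After event 2: A_seq=5151 A_ack=26 B_seq=26 B_ack=5074

5151 26 26 5074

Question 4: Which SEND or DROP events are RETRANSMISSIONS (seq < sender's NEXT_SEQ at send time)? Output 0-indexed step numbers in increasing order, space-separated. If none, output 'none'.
Answer: none

Derivation:
Step 0: SEND seq=5000 -> fresh
Step 1: SEND seq=0 -> fresh
Step 2: DROP seq=5074 -> fresh
Step 3: SEND seq=5151 -> fresh
Step 4: SEND seq=26 -> fresh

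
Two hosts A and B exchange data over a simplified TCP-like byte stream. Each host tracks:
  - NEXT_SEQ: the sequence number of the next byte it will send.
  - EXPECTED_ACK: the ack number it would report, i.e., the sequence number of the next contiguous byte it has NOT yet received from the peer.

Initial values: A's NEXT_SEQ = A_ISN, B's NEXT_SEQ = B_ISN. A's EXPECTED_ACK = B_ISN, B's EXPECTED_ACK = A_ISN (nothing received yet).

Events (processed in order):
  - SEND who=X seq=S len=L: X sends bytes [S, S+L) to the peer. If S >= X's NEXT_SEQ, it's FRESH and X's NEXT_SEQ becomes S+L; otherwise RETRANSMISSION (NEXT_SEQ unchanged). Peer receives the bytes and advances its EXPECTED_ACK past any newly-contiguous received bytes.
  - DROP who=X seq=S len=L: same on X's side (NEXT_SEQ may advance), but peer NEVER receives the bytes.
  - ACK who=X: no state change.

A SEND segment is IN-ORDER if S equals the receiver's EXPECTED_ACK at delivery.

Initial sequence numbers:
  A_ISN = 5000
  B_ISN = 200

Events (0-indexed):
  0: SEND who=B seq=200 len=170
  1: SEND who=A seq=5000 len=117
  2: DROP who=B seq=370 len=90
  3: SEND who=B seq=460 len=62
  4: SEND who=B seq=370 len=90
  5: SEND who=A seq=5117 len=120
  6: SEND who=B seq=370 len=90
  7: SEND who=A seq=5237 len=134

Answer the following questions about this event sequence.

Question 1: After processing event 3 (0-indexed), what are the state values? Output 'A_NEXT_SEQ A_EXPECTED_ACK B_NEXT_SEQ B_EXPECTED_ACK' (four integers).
After event 0: A_seq=5000 A_ack=370 B_seq=370 B_ack=5000
After event 1: A_seq=5117 A_ack=370 B_seq=370 B_ack=5117
After event 2: A_seq=5117 A_ack=370 B_seq=460 B_ack=5117
After event 3: A_seq=5117 A_ack=370 B_seq=522 B_ack=5117

5117 370 522 5117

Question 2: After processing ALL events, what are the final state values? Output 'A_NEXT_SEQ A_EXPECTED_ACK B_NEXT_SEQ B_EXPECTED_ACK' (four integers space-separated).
After event 0: A_seq=5000 A_ack=370 B_seq=370 B_ack=5000
After event 1: A_seq=5117 A_ack=370 B_seq=370 B_ack=5117
After event 2: A_seq=5117 A_ack=370 B_seq=460 B_ack=5117
After event 3: A_seq=5117 A_ack=370 B_seq=522 B_ack=5117
After event 4: A_seq=5117 A_ack=522 B_seq=522 B_ack=5117
After event 5: A_seq=5237 A_ack=522 B_seq=522 B_ack=5237
After event 6: A_seq=5237 A_ack=522 B_seq=522 B_ack=5237
After event 7: A_seq=5371 A_ack=522 B_seq=522 B_ack=5371

Answer: 5371 522 522 5371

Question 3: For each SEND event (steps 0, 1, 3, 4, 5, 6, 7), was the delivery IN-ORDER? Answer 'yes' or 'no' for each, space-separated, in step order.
Answer: yes yes no yes yes no yes

Derivation:
Step 0: SEND seq=200 -> in-order
Step 1: SEND seq=5000 -> in-order
Step 3: SEND seq=460 -> out-of-order
Step 4: SEND seq=370 -> in-order
Step 5: SEND seq=5117 -> in-order
Step 6: SEND seq=370 -> out-of-order
Step 7: SEND seq=5237 -> in-order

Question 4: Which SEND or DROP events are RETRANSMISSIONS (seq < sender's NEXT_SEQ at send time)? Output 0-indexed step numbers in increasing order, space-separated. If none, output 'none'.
Answer: 4 6

Derivation:
Step 0: SEND seq=200 -> fresh
Step 1: SEND seq=5000 -> fresh
Step 2: DROP seq=370 -> fresh
Step 3: SEND seq=460 -> fresh
Step 4: SEND seq=370 -> retransmit
Step 5: SEND seq=5117 -> fresh
Step 6: SEND seq=370 -> retransmit
Step 7: SEND seq=5237 -> fresh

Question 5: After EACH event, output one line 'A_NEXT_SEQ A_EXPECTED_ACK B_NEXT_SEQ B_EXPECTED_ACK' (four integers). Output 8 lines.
5000 370 370 5000
5117 370 370 5117
5117 370 460 5117
5117 370 522 5117
5117 522 522 5117
5237 522 522 5237
5237 522 522 5237
5371 522 522 5371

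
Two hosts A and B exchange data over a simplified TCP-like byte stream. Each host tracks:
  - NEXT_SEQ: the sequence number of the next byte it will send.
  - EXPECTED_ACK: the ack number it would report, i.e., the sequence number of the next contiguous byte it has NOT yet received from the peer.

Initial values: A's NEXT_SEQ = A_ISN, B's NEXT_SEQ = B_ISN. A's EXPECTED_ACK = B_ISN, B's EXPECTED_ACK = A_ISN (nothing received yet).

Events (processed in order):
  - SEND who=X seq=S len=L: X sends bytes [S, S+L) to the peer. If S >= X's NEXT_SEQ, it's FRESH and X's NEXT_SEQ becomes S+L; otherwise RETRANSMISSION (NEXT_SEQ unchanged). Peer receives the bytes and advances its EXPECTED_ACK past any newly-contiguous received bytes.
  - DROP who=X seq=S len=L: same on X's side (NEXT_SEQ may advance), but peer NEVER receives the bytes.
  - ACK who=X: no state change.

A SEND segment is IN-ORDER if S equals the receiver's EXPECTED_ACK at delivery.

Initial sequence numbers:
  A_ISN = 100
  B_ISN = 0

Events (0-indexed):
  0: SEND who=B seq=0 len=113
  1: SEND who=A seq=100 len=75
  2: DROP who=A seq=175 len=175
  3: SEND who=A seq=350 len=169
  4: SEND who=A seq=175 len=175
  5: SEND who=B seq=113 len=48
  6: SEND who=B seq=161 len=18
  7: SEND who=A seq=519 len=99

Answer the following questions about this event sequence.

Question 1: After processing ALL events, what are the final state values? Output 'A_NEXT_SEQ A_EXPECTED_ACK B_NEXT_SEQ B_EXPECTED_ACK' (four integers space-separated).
After event 0: A_seq=100 A_ack=113 B_seq=113 B_ack=100
After event 1: A_seq=175 A_ack=113 B_seq=113 B_ack=175
After event 2: A_seq=350 A_ack=113 B_seq=113 B_ack=175
After event 3: A_seq=519 A_ack=113 B_seq=113 B_ack=175
After event 4: A_seq=519 A_ack=113 B_seq=113 B_ack=519
After event 5: A_seq=519 A_ack=161 B_seq=161 B_ack=519
After event 6: A_seq=519 A_ack=179 B_seq=179 B_ack=519
After event 7: A_seq=618 A_ack=179 B_seq=179 B_ack=618

Answer: 618 179 179 618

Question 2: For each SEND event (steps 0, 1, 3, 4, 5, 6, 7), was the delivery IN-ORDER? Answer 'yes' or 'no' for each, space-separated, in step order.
Step 0: SEND seq=0 -> in-order
Step 1: SEND seq=100 -> in-order
Step 3: SEND seq=350 -> out-of-order
Step 4: SEND seq=175 -> in-order
Step 5: SEND seq=113 -> in-order
Step 6: SEND seq=161 -> in-order
Step 7: SEND seq=519 -> in-order

Answer: yes yes no yes yes yes yes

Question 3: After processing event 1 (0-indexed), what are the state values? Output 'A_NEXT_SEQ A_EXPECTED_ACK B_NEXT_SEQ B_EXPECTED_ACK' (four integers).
After event 0: A_seq=100 A_ack=113 B_seq=113 B_ack=100
After event 1: A_seq=175 A_ack=113 B_seq=113 B_ack=175

175 113 113 175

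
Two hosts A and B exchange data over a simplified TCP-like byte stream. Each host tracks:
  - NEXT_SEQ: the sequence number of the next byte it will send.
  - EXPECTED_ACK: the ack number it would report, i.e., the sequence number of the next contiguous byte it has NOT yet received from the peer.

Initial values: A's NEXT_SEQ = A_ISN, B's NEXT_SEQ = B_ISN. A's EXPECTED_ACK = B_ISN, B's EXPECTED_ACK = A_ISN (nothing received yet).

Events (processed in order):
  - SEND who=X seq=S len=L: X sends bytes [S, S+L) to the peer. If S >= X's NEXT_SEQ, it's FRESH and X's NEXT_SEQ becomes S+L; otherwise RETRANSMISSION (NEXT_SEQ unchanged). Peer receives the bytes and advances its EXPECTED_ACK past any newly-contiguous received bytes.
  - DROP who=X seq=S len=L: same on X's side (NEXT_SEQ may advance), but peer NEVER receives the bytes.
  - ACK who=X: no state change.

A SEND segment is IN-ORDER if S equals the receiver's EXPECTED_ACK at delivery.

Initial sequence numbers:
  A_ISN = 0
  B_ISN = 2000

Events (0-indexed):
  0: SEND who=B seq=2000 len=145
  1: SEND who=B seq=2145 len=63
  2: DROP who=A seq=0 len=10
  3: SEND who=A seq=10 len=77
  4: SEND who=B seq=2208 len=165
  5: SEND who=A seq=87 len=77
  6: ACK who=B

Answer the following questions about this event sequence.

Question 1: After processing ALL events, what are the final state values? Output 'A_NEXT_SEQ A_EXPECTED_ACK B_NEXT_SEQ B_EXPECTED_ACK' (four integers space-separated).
Answer: 164 2373 2373 0

Derivation:
After event 0: A_seq=0 A_ack=2145 B_seq=2145 B_ack=0
After event 1: A_seq=0 A_ack=2208 B_seq=2208 B_ack=0
After event 2: A_seq=10 A_ack=2208 B_seq=2208 B_ack=0
After event 3: A_seq=87 A_ack=2208 B_seq=2208 B_ack=0
After event 4: A_seq=87 A_ack=2373 B_seq=2373 B_ack=0
After event 5: A_seq=164 A_ack=2373 B_seq=2373 B_ack=0
After event 6: A_seq=164 A_ack=2373 B_seq=2373 B_ack=0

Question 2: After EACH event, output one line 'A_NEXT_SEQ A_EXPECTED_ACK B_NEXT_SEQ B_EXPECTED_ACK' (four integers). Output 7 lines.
0 2145 2145 0
0 2208 2208 0
10 2208 2208 0
87 2208 2208 0
87 2373 2373 0
164 2373 2373 0
164 2373 2373 0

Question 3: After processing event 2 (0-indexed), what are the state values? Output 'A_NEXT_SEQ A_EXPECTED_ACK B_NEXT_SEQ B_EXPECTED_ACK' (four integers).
After event 0: A_seq=0 A_ack=2145 B_seq=2145 B_ack=0
After event 1: A_seq=0 A_ack=2208 B_seq=2208 B_ack=0
After event 2: A_seq=10 A_ack=2208 B_seq=2208 B_ack=0

10 2208 2208 0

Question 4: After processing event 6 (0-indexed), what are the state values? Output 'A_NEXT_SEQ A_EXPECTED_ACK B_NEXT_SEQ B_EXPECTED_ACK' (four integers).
After event 0: A_seq=0 A_ack=2145 B_seq=2145 B_ack=0
After event 1: A_seq=0 A_ack=2208 B_seq=2208 B_ack=0
After event 2: A_seq=10 A_ack=2208 B_seq=2208 B_ack=0
After event 3: A_seq=87 A_ack=2208 B_seq=2208 B_ack=0
After event 4: A_seq=87 A_ack=2373 B_seq=2373 B_ack=0
After event 5: A_seq=164 A_ack=2373 B_seq=2373 B_ack=0
After event 6: A_seq=164 A_ack=2373 B_seq=2373 B_ack=0

164 2373 2373 0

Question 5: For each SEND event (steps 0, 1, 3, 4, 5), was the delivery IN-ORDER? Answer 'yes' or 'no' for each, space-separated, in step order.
Answer: yes yes no yes no

Derivation:
Step 0: SEND seq=2000 -> in-order
Step 1: SEND seq=2145 -> in-order
Step 3: SEND seq=10 -> out-of-order
Step 4: SEND seq=2208 -> in-order
Step 5: SEND seq=87 -> out-of-order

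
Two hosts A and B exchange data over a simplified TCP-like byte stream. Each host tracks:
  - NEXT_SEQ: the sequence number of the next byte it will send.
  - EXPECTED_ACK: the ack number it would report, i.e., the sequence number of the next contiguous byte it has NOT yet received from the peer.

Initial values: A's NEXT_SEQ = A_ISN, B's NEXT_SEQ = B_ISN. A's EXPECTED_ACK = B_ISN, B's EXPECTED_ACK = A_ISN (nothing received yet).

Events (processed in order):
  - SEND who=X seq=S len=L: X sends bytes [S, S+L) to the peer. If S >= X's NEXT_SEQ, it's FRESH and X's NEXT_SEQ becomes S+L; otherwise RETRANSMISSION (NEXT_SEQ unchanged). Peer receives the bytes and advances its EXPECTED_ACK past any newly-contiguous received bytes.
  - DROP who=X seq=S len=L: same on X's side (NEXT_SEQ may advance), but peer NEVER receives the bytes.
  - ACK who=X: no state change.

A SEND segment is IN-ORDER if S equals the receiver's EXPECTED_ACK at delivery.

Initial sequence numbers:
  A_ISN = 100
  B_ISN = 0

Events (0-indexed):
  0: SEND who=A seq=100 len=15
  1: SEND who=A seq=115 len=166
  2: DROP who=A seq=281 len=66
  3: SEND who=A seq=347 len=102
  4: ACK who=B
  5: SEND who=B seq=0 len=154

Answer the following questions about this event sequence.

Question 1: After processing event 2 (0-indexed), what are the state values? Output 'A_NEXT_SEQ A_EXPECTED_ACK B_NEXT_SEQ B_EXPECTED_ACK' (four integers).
After event 0: A_seq=115 A_ack=0 B_seq=0 B_ack=115
After event 1: A_seq=281 A_ack=0 B_seq=0 B_ack=281
After event 2: A_seq=347 A_ack=0 B_seq=0 B_ack=281

347 0 0 281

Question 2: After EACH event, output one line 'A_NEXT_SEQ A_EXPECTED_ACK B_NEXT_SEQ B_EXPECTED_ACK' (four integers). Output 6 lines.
115 0 0 115
281 0 0 281
347 0 0 281
449 0 0 281
449 0 0 281
449 154 154 281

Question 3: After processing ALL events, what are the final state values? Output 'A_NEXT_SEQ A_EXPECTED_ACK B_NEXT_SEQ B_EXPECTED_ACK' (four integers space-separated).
After event 0: A_seq=115 A_ack=0 B_seq=0 B_ack=115
After event 1: A_seq=281 A_ack=0 B_seq=0 B_ack=281
After event 2: A_seq=347 A_ack=0 B_seq=0 B_ack=281
After event 3: A_seq=449 A_ack=0 B_seq=0 B_ack=281
After event 4: A_seq=449 A_ack=0 B_seq=0 B_ack=281
After event 5: A_seq=449 A_ack=154 B_seq=154 B_ack=281

Answer: 449 154 154 281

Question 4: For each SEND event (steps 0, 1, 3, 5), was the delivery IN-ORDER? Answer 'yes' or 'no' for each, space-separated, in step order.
Step 0: SEND seq=100 -> in-order
Step 1: SEND seq=115 -> in-order
Step 3: SEND seq=347 -> out-of-order
Step 5: SEND seq=0 -> in-order

Answer: yes yes no yes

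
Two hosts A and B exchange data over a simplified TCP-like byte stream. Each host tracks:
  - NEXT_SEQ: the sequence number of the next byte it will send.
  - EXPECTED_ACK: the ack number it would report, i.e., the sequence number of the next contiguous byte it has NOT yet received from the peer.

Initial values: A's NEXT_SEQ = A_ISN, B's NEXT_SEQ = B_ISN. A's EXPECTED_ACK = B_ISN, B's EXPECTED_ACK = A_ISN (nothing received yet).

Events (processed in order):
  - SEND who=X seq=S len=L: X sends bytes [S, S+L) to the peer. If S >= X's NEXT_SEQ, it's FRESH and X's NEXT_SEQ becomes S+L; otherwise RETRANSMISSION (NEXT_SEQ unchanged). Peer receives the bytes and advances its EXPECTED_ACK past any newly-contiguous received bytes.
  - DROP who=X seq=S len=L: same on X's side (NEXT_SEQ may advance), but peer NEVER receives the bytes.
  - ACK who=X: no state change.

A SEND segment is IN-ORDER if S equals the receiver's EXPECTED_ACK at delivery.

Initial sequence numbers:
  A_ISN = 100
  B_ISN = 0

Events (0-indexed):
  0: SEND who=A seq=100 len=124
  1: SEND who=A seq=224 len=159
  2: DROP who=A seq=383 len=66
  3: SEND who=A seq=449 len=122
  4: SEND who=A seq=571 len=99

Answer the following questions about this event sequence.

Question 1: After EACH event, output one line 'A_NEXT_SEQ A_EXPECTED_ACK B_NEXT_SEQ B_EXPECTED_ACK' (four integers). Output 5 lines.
224 0 0 224
383 0 0 383
449 0 0 383
571 0 0 383
670 0 0 383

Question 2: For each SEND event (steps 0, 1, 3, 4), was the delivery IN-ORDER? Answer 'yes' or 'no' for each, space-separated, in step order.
Step 0: SEND seq=100 -> in-order
Step 1: SEND seq=224 -> in-order
Step 3: SEND seq=449 -> out-of-order
Step 4: SEND seq=571 -> out-of-order

Answer: yes yes no no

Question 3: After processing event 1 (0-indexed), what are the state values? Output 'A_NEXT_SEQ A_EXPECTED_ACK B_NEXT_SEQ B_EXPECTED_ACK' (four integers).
After event 0: A_seq=224 A_ack=0 B_seq=0 B_ack=224
After event 1: A_seq=383 A_ack=0 B_seq=0 B_ack=383

383 0 0 383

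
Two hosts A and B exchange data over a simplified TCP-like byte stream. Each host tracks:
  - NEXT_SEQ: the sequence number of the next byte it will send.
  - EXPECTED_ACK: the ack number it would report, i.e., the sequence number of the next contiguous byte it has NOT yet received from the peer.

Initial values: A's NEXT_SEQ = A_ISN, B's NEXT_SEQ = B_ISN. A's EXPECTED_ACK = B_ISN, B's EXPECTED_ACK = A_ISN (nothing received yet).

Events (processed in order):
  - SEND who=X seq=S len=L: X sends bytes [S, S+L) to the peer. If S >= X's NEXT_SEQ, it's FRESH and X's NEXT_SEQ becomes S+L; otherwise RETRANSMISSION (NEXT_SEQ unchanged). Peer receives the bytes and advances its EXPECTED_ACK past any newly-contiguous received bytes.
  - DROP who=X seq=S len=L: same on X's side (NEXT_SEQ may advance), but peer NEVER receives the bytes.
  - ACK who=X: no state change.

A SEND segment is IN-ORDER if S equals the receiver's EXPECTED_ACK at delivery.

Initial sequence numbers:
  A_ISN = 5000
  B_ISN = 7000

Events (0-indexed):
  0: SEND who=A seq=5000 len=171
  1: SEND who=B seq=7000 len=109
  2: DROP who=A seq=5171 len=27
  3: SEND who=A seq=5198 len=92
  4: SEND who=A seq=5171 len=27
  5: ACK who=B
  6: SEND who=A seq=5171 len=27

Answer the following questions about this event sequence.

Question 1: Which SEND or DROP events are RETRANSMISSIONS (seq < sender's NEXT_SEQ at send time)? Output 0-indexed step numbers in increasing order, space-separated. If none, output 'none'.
Answer: 4 6

Derivation:
Step 0: SEND seq=5000 -> fresh
Step 1: SEND seq=7000 -> fresh
Step 2: DROP seq=5171 -> fresh
Step 3: SEND seq=5198 -> fresh
Step 4: SEND seq=5171 -> retransmit
Step 6: SEND seq=5171 -> retransmit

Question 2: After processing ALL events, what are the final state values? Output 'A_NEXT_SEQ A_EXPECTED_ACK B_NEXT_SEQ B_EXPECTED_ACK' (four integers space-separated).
After event 0: A_seq=5171 A_ack=7000 B_seq=7000 B_ack=5171
After event 1: A_seq=5171 A_ack=7109 B_seq=7109 B_ack=5171
After event 2: A_seq=5198 A_ack=7109 B_seq=7109 B_ack=5171
After event 3: A_seq=5290 A_ack=7109 B_seq=7109 B_ack=5171
After event 4: A_seq=5290 A_ack=7109 B_seq=7109 B_ack=5290
After event 5: A_seq=5290 A_ack=7109 B_seq=7109 B_ack=5290
After event 6: A_seq=5290 A_ack=7109 B_seq=7109 B_ack=5290

Answer: 5290 7109 7109 5290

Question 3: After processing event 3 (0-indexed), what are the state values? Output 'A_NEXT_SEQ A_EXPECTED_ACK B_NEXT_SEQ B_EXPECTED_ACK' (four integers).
After event 0: A_seq=5171 A_ack=7000 B_seq=7000 B_ack=5171
After event 1: A_seq=5171 A_ack=7109 B_seq=7109 B_ack=5171
After event 2: A_seq=5198 A_ack=7109 B_seq=7109 B_ack=5171
After event 3: A_seq=5290 A_ack=7109 B_seq=7109 B_ack=5171

5290 7109 7109 5171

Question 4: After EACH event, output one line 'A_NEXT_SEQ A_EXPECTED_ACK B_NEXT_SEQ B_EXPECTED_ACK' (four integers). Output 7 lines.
5171 7000 7000 5171
5171 7109 7109 5171
5198 7109 7109 5171
5290 7109 7109 5171
5290 7109 7109 5290
5290 7109 7109 5290
5290 7109 7109 5290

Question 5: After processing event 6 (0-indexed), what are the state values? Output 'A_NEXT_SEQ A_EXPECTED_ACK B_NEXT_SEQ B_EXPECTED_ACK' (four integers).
After event 0: A_seq=5171 A_ack=7000 B_seq=7000 B_ack=5171
After event 1: A_seq=5171 A_ack=7109 B_seq=7109 B_ack=5171
After event 2: A_seq=5198 A_ack=7109 B_seq=7109 B_ack=5171
After event 3: A_seq=5290 A_ack=7109 B_seq=7109 B_ack=5171
After event 4: A_seq=5290 A_ack=7109 B_seq=7109 B_ack=5290
After event 5: A_seq=5290 A_ack=7109 B_seq=7109 B_ack=5290
After event 6: A_seq=5290 A_ack=7109 B_seq=7109 B_ack=5290

5290 7109 7109 5290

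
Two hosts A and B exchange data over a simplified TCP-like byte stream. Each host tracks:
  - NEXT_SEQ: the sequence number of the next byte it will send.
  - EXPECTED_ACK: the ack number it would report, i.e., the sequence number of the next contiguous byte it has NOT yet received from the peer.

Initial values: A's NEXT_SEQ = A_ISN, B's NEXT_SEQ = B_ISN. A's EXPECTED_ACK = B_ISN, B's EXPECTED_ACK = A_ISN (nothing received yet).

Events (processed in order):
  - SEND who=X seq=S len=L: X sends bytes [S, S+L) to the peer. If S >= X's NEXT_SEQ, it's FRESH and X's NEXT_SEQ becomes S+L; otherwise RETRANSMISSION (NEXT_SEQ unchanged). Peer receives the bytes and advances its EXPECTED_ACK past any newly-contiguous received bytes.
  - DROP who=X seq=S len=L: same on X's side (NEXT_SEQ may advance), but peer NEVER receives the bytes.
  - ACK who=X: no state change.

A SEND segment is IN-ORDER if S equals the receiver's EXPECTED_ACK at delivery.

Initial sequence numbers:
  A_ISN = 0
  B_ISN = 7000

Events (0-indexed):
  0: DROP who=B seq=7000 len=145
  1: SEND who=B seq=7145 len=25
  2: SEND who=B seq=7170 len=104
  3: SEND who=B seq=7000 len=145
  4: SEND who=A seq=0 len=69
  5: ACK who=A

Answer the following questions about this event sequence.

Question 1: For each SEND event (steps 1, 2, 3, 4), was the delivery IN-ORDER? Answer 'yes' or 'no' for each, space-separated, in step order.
Step 1: SEND seq=7145 -> out-of-order
Step 2: SEND seq=7170 -> out-of-order
Step 3: SEND seq=7000 -> in-order
Step 4: SEND seq=0 -> in-order

Answer: no no yes yes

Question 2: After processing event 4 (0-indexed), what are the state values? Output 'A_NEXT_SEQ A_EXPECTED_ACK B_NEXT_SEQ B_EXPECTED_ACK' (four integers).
After event 0: A_seq=0 A_ack=7000 B_seq=7145 B_ack=0
After event 1: A_seq=0 A_ack=7000 B_seq=7170 B_ack=0
After event 2: A_seq=0 A_ack=7000 B_seq=7274 B_ack=0
After event 3: A_seq=0 A_ack=7274 B_seq=7274 B_ack=0
After event 4: A_seq=69 A_ack=7274 B_seq=7274 B_ack=69

69 7274 7274 69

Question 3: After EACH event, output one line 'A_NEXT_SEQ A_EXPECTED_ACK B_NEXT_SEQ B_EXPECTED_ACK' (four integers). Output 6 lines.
0 7000 7145 0
0 7000 7170 0
0 7000 7274 0
0 7274 7274 0
69 7274 7274 69
69 7274 7274 69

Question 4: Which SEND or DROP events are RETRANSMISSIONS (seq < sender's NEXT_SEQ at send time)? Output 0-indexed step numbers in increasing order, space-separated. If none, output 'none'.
Answer: 3

Derivation:
Step 0: DROP seq=7000 -> fresh
Step 1: SEND seq=7145 -> fresh
Step 2: SEND seq=7170 -> fresh
Step 3: SEND seq=7000 -> retransmit
Step 4: SEND seq=0 -> fresh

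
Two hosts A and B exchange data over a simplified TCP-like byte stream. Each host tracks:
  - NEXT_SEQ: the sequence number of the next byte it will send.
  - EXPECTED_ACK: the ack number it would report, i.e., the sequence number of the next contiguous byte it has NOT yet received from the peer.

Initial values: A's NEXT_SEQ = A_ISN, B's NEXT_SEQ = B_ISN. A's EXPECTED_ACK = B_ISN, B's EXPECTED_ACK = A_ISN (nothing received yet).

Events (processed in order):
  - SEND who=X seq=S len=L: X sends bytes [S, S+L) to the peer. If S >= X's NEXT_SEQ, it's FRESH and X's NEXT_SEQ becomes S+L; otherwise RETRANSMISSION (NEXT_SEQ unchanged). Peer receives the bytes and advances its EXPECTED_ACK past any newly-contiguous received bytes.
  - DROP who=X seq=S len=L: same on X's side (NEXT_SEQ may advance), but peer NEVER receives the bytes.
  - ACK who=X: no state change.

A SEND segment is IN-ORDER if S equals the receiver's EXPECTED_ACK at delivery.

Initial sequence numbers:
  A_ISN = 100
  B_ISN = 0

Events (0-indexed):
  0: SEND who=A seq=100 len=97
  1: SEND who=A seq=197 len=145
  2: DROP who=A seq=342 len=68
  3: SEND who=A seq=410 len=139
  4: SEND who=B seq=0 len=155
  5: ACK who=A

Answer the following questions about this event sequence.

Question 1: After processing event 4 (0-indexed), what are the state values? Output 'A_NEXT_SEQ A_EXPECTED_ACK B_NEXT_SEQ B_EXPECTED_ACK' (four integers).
After event 0: A_seq=197 A_ack=0 B_seq=0 B_ack=197
After event 1: A_seq=342 A_ack=0 B_seq=0 B_ack=342
After event 2: A_seq=410 A_ack=0 B_seq=0 B_ack=342
After event 3: A_seq=549 A_ack=0 B_seq=0 B_ack=342
After event 4: A_seq=549 A_ack=155 B_seq=155 B_ack=342

549 155 155 342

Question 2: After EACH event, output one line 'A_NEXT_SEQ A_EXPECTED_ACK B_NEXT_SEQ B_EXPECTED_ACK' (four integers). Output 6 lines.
197 0 0 197
342 0 0 342
410 0 0 342
549 0 0 342
549 155 155 342
549 155 155 342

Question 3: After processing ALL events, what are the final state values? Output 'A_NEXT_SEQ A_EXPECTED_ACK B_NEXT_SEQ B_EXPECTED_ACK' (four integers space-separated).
Answer: 549 155 155 342

Derivation:
After event 0: A_seq=197 A_ack=0 B_seq=0 B_ack=197
After event 1: A_seq=342 A_ack=0 B_seq=0 B_ack=342
After event 2: A_seq=410 A_ack=0 B_seq=0 B_ack=342
After event 3: A_seq=549 A_ack=0 B_seq=0 B_ack=342
After event 4: A_seq=549 A_ack=155 B_seq=155 B_ack=342
After event 5: A_seq=549 A_ack=155 B_seq=155 B_ack=342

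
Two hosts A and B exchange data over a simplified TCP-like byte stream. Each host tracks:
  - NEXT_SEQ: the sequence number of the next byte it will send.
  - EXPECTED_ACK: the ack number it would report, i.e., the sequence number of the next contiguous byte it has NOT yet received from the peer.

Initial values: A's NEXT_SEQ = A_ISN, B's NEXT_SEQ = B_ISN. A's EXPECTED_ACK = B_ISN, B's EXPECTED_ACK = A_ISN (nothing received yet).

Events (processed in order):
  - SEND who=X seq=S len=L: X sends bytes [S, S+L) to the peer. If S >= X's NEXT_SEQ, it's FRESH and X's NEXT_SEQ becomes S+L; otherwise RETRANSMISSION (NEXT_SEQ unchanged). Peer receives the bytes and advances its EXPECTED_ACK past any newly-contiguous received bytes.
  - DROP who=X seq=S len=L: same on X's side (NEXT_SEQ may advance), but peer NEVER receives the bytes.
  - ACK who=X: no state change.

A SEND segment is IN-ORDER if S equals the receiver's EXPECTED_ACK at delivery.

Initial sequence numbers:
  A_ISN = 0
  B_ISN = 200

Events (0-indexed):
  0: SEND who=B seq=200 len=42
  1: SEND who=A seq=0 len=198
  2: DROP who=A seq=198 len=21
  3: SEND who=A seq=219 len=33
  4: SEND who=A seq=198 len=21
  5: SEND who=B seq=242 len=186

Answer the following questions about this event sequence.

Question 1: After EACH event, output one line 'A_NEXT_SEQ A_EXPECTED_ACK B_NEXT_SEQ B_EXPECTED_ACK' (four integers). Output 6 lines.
0 242 242 0
198 242 242 198
219 242 242 198
252 242 242 198
252 242 242 252
252 428 428 252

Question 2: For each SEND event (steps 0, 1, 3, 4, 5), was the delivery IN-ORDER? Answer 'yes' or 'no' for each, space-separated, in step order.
Step 0: SEND seq=200 -> in-order
Step 1: SEND seq=0 -> in-order
Step 3: SEND seq=219 -> out-of-order
Step 4: SEND seq=198 -> in-order
Step 5: SEND seq=242 -> in-order

Answer: yes yes no yes yes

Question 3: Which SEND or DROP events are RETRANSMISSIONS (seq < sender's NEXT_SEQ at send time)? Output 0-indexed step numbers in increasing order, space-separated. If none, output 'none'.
Answer: 4

Derivation:
Step 0: SEND seq=200 -> fresh
Step 1: SEND seq=0 -> fresh
Step 2: DROP seq=198 -> fresh
Step 3: SEND seq=219 -> fresh
Step 4: SEND seq=198 -> retransmit
Step 5: SEND seq=242 -> fresh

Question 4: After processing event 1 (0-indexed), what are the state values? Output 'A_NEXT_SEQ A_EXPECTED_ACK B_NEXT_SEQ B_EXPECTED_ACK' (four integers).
After event 0: A_seq=0 A_ack=242 B_seq=242 B_ack=0
After event 1: A_seq=198 A_ack=242 B_seq=242 B_ack=198

198 242 242 198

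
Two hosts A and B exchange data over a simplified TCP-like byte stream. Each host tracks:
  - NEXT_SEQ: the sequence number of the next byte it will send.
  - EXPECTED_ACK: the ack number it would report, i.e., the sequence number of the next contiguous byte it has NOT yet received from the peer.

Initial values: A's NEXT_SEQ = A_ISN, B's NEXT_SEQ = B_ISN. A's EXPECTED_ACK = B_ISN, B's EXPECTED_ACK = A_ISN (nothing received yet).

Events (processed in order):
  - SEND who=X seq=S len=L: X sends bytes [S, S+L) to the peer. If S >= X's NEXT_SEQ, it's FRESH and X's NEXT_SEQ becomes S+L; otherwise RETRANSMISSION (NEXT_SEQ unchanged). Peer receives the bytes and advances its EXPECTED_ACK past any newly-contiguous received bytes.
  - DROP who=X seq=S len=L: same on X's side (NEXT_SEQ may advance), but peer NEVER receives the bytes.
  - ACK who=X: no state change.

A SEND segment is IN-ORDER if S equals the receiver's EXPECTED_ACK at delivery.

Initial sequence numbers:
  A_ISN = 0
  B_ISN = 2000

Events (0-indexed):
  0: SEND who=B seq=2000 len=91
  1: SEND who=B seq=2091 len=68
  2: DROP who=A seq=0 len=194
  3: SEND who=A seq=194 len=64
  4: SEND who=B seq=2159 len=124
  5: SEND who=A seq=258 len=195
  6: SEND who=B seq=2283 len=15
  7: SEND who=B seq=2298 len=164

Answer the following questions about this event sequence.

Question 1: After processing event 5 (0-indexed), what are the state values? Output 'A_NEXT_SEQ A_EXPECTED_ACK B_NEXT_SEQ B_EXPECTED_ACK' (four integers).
After event 0: A_seq=0 A_ack=2091 B_seq=2091 B_ack=0
After event 1: A_seq=0 A_ack=2159 B_seq=2159 B_ack=0
After event 2: A_seq=194 A_ack=2159 B_seq=2159 B_ack=0
After event 3: A_seq=258 A_ack=2159 B_seq=2159 B_ack=0
After event 4: A_seq=258 A_ack=2283 B_seq=2283 B_ack=0
After event 5: A_seq=453 A_ack=2283 B_seq=2283 B_ack=0

453 2283 2283 0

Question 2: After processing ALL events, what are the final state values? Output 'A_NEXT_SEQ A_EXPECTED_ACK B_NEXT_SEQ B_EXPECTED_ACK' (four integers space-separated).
Answer: 453 2462 2462 0

Derivation:
After event 0: A_seq=0 A_ack=2091 B_seq=2091 B_ack=0
After event 1: A_seq=0 A_ack=2159 B_seq=2159 B_ack=0
After event 2: A_seq=194 A_ack=2159 B_seq=2159 B_ack=0
After event 3: A_seq=258 A_ack=2159 B_seq=2159 B_ack=0
After event 4: A_seq=258 A_ack=2283 B_seq=2283 B_ack=0
After event 5: A_seq=453 A_ack=2283 B_seq=2283 B_ack=0
After event 6: A_seq=453 A_ack=2298 B_seq=2298 B_ack=0
After event 7: A_seq=453 A_ack=2462 B_seq=2462 B_ack=0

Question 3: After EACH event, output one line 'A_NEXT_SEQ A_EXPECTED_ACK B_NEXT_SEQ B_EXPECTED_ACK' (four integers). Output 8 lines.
0 2091 2091 0
0 2159 2159 0
194 2159 2159 0
258 2159 2159 0
258 2283 2283 0
453 2283 2283 0
453 2298 2298 0
453 2462 2462 0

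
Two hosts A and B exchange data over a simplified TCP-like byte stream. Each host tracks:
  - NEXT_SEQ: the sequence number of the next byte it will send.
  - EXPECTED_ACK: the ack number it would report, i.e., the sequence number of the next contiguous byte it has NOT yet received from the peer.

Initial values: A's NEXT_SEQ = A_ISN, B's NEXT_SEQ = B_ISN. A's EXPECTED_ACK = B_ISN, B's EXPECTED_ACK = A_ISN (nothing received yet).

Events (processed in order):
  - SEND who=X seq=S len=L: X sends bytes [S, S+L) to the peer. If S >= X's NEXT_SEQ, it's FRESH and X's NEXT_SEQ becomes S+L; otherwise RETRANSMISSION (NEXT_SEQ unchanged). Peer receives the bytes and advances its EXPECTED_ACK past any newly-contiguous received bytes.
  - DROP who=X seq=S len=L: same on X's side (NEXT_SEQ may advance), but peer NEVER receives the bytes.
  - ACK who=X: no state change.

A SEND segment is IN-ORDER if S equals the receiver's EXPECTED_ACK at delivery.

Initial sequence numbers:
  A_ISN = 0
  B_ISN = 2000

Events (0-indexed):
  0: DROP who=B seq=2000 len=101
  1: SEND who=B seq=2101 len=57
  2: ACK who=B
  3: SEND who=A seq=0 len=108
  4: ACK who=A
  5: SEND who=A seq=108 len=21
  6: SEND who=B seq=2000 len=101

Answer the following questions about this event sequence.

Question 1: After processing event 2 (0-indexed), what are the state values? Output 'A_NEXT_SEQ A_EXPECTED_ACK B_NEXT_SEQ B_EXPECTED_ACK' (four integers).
After event 0: A_seq=0 A_ack=2000 B_seq=2101 B_ack=0
After event 1: A_seq=0 A_ack=2000 B_seq=2158 B_ack=0
After event 2: A_seq=0 A_ack=2000 B_seq=2158 B_ack=0

0 2000 2158 0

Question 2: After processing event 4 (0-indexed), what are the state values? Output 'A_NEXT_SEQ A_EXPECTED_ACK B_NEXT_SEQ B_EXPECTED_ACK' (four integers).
After event 0: A_seq=0 A_ack=2000 B_seq=2101 B_ack=0
After event 1: A_seq=0 A_ack=2000 B_seq=2158 B_ack=0
After event 2: A_seq=0 A_ack=2000 B_seq=2158 B_ack=0
After event 3: A_seq=108 A_ack=2000 B_seq=2158 B_ack=108
After event 4: A_seq=108 A_ack=2000 B_seq=2158 B_ack=108

108 2000 2158 108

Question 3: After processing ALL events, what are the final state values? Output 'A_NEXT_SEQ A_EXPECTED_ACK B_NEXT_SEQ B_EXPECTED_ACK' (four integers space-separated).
Answer: 129 2158 2158 129

Derivation:
After event 0: A_seq=0 A_ack=2000 B_seq=2101 B_ack=0
After event 1: A_seq=0 A_ack=2000 B_seq=2158 B_ack=0
After event 2: A_seq=0 A_ack=2000 B_seq=2158 B_ack=0
After event 3: A_seq=108 A_ack=2000 B_seq=2158 B_ack=108
After event 4: A_seq=108 A_ack=2000 B_seq=2158 B_ack=108
After event 5: A_seq=129 A_ack=2000 B_seq=2158 B_ack=129
After event 6: A_seq=129 A_ack=2158 B_seq=2158 B_ack=129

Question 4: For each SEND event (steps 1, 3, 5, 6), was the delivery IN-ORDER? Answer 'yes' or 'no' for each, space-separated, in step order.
Step 1: SEND seq=2101 -> out-of-order
Step 3: SEND seq=0 -> in-order
Step 5: SEND seq=108 -> in-order
Step 6: SEND seq=2000 -> in-order

Answer: no yes yes yes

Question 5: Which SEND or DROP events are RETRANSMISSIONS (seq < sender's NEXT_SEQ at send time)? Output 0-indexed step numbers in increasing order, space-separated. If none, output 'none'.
Answer: 6

Derivation:
Step 0: DROP seq=2000 -> fresh
Step 1: SEND seq=2101 -> fresh
Step 3: SEND seq=0 -> fresh
Step 5: SEND seq=108 -> fresh
Step 6: SEND seq=2000 -> retransmit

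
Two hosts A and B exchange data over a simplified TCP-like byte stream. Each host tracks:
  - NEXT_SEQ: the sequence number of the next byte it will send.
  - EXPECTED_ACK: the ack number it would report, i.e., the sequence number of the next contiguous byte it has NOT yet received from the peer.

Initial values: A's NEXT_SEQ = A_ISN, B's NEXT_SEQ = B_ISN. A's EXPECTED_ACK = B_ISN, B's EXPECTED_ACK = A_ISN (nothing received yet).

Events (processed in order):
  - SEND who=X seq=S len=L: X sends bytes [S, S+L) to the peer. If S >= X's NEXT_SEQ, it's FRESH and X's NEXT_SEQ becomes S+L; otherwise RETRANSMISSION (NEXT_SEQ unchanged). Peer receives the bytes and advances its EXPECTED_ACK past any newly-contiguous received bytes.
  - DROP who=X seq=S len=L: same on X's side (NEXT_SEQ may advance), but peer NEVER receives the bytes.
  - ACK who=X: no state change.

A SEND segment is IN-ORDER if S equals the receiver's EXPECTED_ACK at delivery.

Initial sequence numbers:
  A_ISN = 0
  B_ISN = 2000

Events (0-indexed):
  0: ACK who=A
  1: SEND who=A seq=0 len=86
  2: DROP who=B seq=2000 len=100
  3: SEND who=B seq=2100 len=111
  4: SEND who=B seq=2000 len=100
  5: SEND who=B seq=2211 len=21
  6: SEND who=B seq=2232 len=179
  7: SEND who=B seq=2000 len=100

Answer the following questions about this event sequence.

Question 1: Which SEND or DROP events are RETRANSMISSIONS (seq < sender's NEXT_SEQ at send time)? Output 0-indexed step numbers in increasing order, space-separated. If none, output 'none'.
Step 1: SEND seq=0 -> fresh
Step 2: DROP seq=2000 -> fresh
Step 3: SEND seq=2100 -> fresh
Step 4: SEND seq=2000 -> retransmit
Step 5: SEND seq=2211 -> fresh
Step 6: SEND seq=2232 -> fresh
Step 7: SEND seq=2000 -> retransmit

Answer: 4 7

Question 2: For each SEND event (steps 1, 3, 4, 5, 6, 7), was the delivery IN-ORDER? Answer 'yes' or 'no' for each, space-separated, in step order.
Step 1: SEND seq=0 -> in-order
Step 3: SEND seq=2100 -> out-of-order
Step 4: SEND seq=2000 -> in-order
Step 5: SEND seq=2211 -> in-order
Step 6: SEND seq=2232 -> in-order
Step 7: SEND seq=2000 -> out-of-order

Answer: yes no yes yes yes no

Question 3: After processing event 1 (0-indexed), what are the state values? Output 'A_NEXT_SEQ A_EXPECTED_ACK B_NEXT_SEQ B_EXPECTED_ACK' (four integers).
After event 0: A_seq=0 A_ack=2000 B_seq=2000 B_ack=0
After event 1: A_seq=86 A_ack=2000 B_seq=2000 B_ack=86

86 2000 2000 86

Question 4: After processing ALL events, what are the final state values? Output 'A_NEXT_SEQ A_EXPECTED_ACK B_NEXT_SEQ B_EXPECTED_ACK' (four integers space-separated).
After event 0: A_seq=0 A_ack=2000 B_seq=2000 B_ack=0
After event 1: A_seq=86 A_ack=2000 B_seq=2000 B_ack=86
After event 2: A_seq=86 A_ack=2000 B_seq=2100 B_ack=86
After event 3: A_seq=86 A_ack=2000 B_seq=2211 B_ack=86
After event 4: A_seq=86 A_ack=2211 B_seq=2211 B_ack=86
After event 5: A_seq=86 A_ack=2232 B_seq=2232 B_ack=86
After event 6: A_seq=86 A_ack=2411 B_seq=2411 B_ack=86
After event 7: A_seq=86 A_ack=2411 B_seq=2411 B_ack=86

Answer: 86 2411 2411 86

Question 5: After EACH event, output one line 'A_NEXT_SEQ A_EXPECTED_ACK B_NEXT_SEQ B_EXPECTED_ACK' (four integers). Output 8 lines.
0 2000 2000 0
86 2000 2000 86
86 2000 2100 86
86 2000 2211 86
86 2211 2211 86
86 2232 2232 86
86 2411 2411 86
86 2411 2411 86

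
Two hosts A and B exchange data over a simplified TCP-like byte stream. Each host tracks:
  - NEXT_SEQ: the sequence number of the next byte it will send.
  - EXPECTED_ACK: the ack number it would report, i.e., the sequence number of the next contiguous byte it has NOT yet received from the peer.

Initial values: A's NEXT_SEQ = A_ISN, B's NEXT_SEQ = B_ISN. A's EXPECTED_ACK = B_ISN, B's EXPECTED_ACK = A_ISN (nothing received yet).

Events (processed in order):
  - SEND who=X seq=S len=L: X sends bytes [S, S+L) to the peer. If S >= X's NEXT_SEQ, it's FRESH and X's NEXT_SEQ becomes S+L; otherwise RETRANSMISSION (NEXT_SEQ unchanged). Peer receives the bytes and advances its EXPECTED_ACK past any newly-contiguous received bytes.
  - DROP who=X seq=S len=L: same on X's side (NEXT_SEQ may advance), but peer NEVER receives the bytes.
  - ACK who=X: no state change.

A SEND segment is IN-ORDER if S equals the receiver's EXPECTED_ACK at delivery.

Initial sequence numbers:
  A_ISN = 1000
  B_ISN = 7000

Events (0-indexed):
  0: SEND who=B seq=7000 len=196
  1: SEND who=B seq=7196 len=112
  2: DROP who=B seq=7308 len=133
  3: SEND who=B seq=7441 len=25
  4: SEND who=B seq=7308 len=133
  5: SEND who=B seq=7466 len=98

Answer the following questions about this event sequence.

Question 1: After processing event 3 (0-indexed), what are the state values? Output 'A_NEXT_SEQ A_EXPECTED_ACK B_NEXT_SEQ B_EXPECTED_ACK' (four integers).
After event 0: A_seq=1000 A_ack=7196 B_seq=7196 B_ack=1000
After event 1: A_seq=1000 A_ack=7308 B_seq=7308 B_ack=1000
After event 2: A_seq=1000 A_ack=7308 B_seq=7441 B_ack=1000
After event 3: A_seq=1000 A_ack=7308 B_seq=7466 B_ack=1000

1000 7308 7466 1000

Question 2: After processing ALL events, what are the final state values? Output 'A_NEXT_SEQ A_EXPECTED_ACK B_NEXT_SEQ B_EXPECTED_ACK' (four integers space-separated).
Answer: 1000 7564 7564 1000

Derivation:
After event 0: A_seq=1000 A_ack=7196 B_seq=7196 B_ack=1000
After event 1: A_seq=1000 A_ack=7308 B_seq=7308 B_ack=1000
After event 2: A_seq=1000 A_ack=7308 B_seq=7441 B_ack=1000
After event 3: A_seq=1000 A_ack=7308 B_seq=7466 B_ack=1000
After event 4: A_seq=1000 A_ack=7466 B_seq=7466 B_ack=1000
After event 5: A_seq=1000 A_ack=7564 B_seq=7564 B_ack=1000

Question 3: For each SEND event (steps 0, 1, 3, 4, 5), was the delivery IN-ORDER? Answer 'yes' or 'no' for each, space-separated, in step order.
Step 0: SEND seq=7000 -> in-order
Step 1: SEND seq=7196 -> in-order
Step 3: SEND seq=7441 -> out-of-order
Step 4: SEND seq=7308 -> in-order
Step 5: SEND seq=7466 -> in-order

Answer: yes yes no yes yes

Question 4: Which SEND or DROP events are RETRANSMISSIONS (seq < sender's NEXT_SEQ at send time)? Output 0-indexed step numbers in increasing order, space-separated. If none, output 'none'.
Answer: 4

Derivation:
Step 0: SEND seq=7000 -> fresh
Step 1: SEND seq=7196 -> fresh
Step 2: DROP seq=7308 -> fresh
Step 3: SEND seq=7441 -> fresh
Step 4: SEND seq=7308 -> retransmit
Step 5: SEND seq=7466 -> fresh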